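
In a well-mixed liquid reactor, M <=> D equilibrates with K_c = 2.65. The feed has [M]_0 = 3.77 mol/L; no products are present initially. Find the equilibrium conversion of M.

Let X = conversion of M; extent ξ = 3.77·X mol/L.
Concentrations: [M] = 3.77 − 3.77X; [D] = 3.77X.
K_c = [D] / ([M]).
This equals 2.65 at X = 0.726 (the root in 0 < X < 1).

X = 0.726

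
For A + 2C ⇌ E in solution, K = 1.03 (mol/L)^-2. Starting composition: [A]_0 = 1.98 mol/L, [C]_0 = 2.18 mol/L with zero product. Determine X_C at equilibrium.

Let X = conversion of C; extent ξ = 2.18X/2 mol/L.
Concentrations: [A] = 1.98 − 1.09X; [C] = 2.18 − 2.18X; [E] = 1.09X.
K = [E] / ([A] [C]^2).
Solving K = 1.03 for X ∈ (0,1): X = 0.659.

X = 0.659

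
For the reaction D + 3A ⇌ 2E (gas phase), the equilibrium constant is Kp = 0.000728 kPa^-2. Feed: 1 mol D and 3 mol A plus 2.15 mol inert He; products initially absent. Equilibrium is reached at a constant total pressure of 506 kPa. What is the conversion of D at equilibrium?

Let X = conversion of D (basis 1 mol D); extent of reaction ξ = X.
Species balance: n_D = 1 − X; n_A = 3 − 3X; n_E = 2X; n_I = 2.15 (inert).
Summing: n_T = 6.15 − 2X.
Mole fractions y_i = n_i/n_T; Kp = p_E^2 / (p_D p_A^3) with p_i = y_i·P.
This yields a degree-4 equation in X; solving on (0,1), X = 0.695.

X = 0.695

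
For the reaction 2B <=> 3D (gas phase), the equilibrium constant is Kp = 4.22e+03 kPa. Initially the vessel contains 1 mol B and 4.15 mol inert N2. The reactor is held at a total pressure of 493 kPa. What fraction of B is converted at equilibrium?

Take 1 mol B as basis and let X be its fractional conversion, so ξ = 0.5X.
Mole table: n_B = 1 − X; n_D = 1.5X; n_I = 4.15 (inert).
n_T = Σnᵢ = 5.15 + 0.5X.
With p_i = (n_i/n_T)P, Kp = p_D^3 / (p_B^2).
This yields a degree-3 equation in X; solving on (0,1), X = 0.807.

X = 0.807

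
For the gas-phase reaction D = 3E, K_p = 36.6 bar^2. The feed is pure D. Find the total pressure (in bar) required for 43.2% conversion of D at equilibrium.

Take 1 mol D as basis and let X be its fractional conversion, so ξ = X.
Moles: n_D = 1 − X; n_E = 3X.
Summing: n_T = 1 + 2X.
K_p = p_E^3 / (p_D) with p_i = (n_i/n_T)·P.
At X = 0.432: the mole-fraction product g(X) = Π y_i^ν_i = 1.103. Since K_p = g(X)·P^{2}, P = (K_p/g)^(1/2) = (36.6/1.103)^(1/2) = 5.76 bar.

P = 5.76 bar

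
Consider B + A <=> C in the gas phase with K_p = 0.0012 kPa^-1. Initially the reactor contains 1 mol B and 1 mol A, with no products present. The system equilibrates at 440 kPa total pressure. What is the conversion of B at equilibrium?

X = 0.191

Take 1 mol B as basis and let X be its fractional conversion, so ξ = X.
At extent ξ: n_B = 1 − X; n_A = 1 − X; n_C = X.
Total moles n_T = 2 − X.
With p_i = (n_i/n_T)P, K_p = p_C / (p_B p_A).
Setting this equal to 0.0012 kPa^-1 and taking the physical root (0 < X < 1) gives X = 0.191.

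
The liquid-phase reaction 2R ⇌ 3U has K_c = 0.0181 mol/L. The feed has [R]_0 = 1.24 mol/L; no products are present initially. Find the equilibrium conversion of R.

Let X = conversion of R; extent ξ = 1.24X/2 mol/L.
Concentrations: [R] = 1.24 − 1.24X; [U] = 1.86X.
K_c = [U]^3 / ([R]^2).
Solving K_c = 0.0181 for X ∈ (0,1): X = 0.147.

X = 0.147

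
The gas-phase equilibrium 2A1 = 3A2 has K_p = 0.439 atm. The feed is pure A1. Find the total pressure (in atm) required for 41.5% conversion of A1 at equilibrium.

Let X = conversion of A1 (basis 1 mol A1); extent of reaction ξ = 0.5X.
Moles: n_A1 = 1 − X; n_A2 = 1.5X.
Summing: n_T = 1 + 0.5X.
K_p = p_A2^3 / (p_A1^2) with p_i = (n_i/n_T)·P.
At X = 0.415: the mole-fraction product g(X) = Π y_i^ν_i = 0.5837. Since K_p = g(X)·P^{1}, P = (K_p/g)^(1/1) = (0.439/0.5837)^(1/1) = 0.752 atm.

P = 0.752 atm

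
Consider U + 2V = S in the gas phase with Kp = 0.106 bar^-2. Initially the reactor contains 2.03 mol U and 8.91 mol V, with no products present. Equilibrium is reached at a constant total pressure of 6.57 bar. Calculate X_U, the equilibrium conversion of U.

Basis: 2.03 mol U initially; let X = conversion of U. Extent ξ = 2.03X.
Moles: n_U = 2.03 − 2.03X; n_V = 8.91 − 4.06X; n_S = 2.03X.
n_T = Σnᵢ = 10.9 − 4.06X.
With p_i = (n_i/n_T)P, Kp = p_S / (p_U p_V^2).
This yields a degree-3 equation in X; solving on (0,1), X = 0.719.

X = 0.719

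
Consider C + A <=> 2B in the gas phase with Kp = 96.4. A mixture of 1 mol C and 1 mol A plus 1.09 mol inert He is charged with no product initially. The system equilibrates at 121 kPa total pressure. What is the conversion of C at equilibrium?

Basis: 1 mol C initially; let X = conversion of C. Extent ξ = X.
At extent ξ: n_C = 1 − X; n_A = 1 − X; n_B = 2X; n_I = 1.09 (inert).
Since Δν = 0, n_T = 3.09 throughout.
y_i = n_i/n_T, p_i = y_i·P. Kp = p_B^2 / (p_C p_A).
Equating to 96.4 and solving on 0 < X < 1: X = 0.831.

X = 0.831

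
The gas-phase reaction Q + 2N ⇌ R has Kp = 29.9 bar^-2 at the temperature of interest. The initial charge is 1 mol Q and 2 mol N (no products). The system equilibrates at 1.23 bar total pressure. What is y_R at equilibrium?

y_R = 0.562

Take 1 mol Q as basis and let X be its fractional conversion, so ξ = X.
At extent ξ: n_Q = 1 − X; n_N = 2 − 2X; n_R = X.
n_T = Σnᵢ = 3 − 2X.
y_i = n_i/n_T, p_i = y_i·P. Kp = p_R / (p_Q p_N^2).
This yields a degree-3 equation in X; solving on (0,1), X = 0.794.
Then n_R = 0.794, n_T = 1.41, so y_R = 0.562.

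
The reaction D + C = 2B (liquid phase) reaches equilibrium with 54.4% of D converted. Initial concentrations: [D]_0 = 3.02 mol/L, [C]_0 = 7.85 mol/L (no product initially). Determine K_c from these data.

Let X = conversion of D.
Concentrations: [D] = 3.02 − 3.02X; [C] = 7.85 − 3.02X; [B] = 6.04X.
At X = 0.544: [D] = 1.38, [C] = 6.21, [B] = 3.29.
K_c = [B]^2 / ([D] [C]) = 1.26.

K_c = 1.26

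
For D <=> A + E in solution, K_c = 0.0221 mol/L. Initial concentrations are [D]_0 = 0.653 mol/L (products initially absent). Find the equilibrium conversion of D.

X = 0.168

Let X = conversion of D; extent ξ = 0.653·X mol/L.
Concentrations: [D] = 0.653 − 0.653X; [A] = 0.653X; [E] = 0.653X.
K_c = [A] [E] / ([D]).
Solving K_c = 0.0221 for X ∈ (0,1): X = 0.168.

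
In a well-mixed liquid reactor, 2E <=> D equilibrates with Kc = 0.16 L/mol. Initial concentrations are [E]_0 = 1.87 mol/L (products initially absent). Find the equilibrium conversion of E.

X = 0.296

Let X = conversion of E; extent ξ = 1.87X/2 mol/L.
Concentrations: [E] = 1.87 − 1.87X; [D] = 0.935X.
Kc = [D] / ([E]^2).
Setting equal to 0.16 and solving for X on (0,1) gives X = 0.296.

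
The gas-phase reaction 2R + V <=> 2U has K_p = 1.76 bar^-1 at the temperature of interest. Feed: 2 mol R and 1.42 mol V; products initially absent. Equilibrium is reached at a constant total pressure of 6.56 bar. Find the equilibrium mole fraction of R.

y_R = 0.257

Take 2 mol R as basis and let X be its fractional conversion, so ξ = X.
Mole table: n_R = 2 − 2X; n_V = 1.42 − X; n_U = 2X.
n_T = Σnᵢ = 3.42 − X.
y_i = n_i/n_T, p_i = y_i·P. K_p = p_U^2 / (p_R^2 p_V).
Equating to 1.76 bar^-1 and solving on 0 < X < 1: X = 0.643.
Then n_R = 0.715, n_T = 2.78, so y_R = 0.257.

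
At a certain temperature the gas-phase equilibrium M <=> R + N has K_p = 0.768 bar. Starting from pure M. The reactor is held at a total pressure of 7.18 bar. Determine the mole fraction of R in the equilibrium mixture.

y_R = 0.237

Basis: 1 mol M initially; let X = conversion of M. Extent ξ = X.
Moles: n_M = 1 − X; n_R = X; n_N = X.
Total moles n_T = 1 + X.
y_i = n_i/n_T, p_i = y_i·P. K_p = p_R p_N / (p_M).
Substituting and setting equal to 0.768 bar gives a polynomial in X; the root in (0,1) is X = 0.311.
Then n_R = 0.311, n_T = 1.31, so y_R = 0.237.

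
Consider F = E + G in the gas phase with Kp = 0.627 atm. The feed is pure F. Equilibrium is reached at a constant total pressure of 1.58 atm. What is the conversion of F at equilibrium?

X = 0.533

Let X = conversion of F (basis 1 mol F); extent of reaction ξ = X.
Moles: n_F = 1 − X; n_E = X; n_G = X.
Summing: n_T = 1 + X.
With p_i = (n_i/n_T)P, Kp = p_E p_G / (p_F).
Equating to 0.627 atm and solving on 0 < X < 1: X = 0.533.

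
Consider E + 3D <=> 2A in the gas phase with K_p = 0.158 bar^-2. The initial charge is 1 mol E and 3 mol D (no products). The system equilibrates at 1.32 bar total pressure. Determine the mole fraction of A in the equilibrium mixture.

y_A = 0.129

Let X = conversion of E (basis 1 mol E); extent of reaction ξ = X.
Moles: n_E = 1 − X; n_D = 3 − 3X; n_A = 2X.
Summing: n_T = 4 − 2X.
y_i = n_i/n_T, p_i = y_i·P. K_p = p_A^2 / (p_E p_D^3).
Substituting and setting equal to 0.158 bar^-2 gives a polynomial in X; the root in (0,1) is X = 0.229.
Then n_A = 0.458, n_T = 3.54, so y_A = 0.129.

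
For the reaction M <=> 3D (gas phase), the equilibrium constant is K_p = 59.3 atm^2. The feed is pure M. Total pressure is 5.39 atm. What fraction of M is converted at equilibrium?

X = 0.532

Take 1 mol M as basis and let X be its fractional conversion, so ξ = X.
At extent ξ: n_M = 1 − X; n_D = 3X.
Summing: n_T = 1 + 2X.
Mole fractions y_i = n_i/n_T; K_p = p_D^3 / (p_M) with p_i = y_i·P.
Substituting and setting equal to 59.3 atm^2 gives a polynomial in X; the root in (0,1) is X = 0.532.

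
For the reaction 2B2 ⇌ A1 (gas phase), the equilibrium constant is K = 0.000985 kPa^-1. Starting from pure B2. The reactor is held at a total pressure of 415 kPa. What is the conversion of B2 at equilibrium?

X = 0.384

Let X = conversion of B2 (basis 1 mol B2); extent of reaction ξ = 0.5X.
Mole table: n_B2 = 1 − X; n_A1 = 0.5X.
Total moles n_T = 1 − 0.5X.
Mole fractions y_i = n_i/n_T; K = p_A1 / (p_B2^2) with p_i = y_i·P.
This yields a degree-2 equation in X; solving on (0,1), X = 0.384.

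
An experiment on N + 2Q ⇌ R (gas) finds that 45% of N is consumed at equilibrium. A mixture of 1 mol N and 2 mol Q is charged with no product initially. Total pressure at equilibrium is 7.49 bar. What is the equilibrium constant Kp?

Basis: 1 mol N initially; let X = conversion of N. Extent ξ = X.
At extent ξ: n_N = 1 − X; n_Q = 2 − 2X; n_R = X.
Summing: n_T = 3 − 2X.
At X = 0.45: n_N = 0.55, n_Q = 1.1, n_R = 0.45, n_T = 2.1.
p_i = (n_i/n_T)·P. Kp = p_R / (p_N p_Q^2) = 0.0532 bar^-2.

Kp = 0.0532 bar^-2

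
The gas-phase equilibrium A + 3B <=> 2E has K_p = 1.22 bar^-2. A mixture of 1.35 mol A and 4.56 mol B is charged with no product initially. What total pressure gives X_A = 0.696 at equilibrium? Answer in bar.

Let X = conversion of A (basis 1.35 mol A); extent of reaction ξ = 1.35X.
Mole table: n_A = 1.35 − 1.35X; n_B = 4.56 − 4.05X; n_E = 2.7X.
Total moles n_T = 5.91 − 2.7X.
K_p = p_E^2 / (p_A p_B^3) with p_i = (n_i/n_T)·P.
At X = 0.696: the mole-fraction product g(X) = Π y_i^ν_i = 26.48. Since K_p = g(X)·P^{-2}, P = (g/K_p)^(1/2) = (26.48/1.22)^(1/2) = 4.66 bar.

P = 4.66 bar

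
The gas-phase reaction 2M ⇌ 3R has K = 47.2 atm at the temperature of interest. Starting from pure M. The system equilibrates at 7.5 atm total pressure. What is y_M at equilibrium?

y_M = 0.256

Take 1 mol M as basis and let X be its fractional conversion, so ξ = 0.5X.
Species balance: n_M = 1 − X; n_R = 1.5X.
Summing: n_T = 1 + 0.5X.
y_i = n_i/n_T, p_i = y_i·P. K = p_R^3 / (p_M^2).
Equating to 47.2 atm and solving on 0 < X < 1: X = 0.660.
Then n_M = 0.34, n_T = 1.33, so y_M = 0.256.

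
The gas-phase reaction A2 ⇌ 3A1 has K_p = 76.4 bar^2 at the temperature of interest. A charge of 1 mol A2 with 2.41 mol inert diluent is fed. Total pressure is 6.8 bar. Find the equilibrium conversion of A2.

X = 0.731

Take 1 mol A2 as basis and let X be its fractional conversion, so ξ = X.
Species balance: n_A2 = 1 − X; n_A1 = 3X; n_I = 2.41 (inert).
n_T = Σnᵢ = 3.41 + 2X.
With p_i = (n_i/n_T)P, K_p = p_A1^3 / (p_A2).
This yields a degree-3 equation in X; solving on (0,1), X = 0.731.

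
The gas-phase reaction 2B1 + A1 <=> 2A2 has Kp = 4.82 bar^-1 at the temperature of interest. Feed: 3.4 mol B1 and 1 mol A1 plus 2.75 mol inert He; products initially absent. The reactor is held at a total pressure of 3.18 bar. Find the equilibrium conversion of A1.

Basis: 1 mol A1 initially; let X = conversion of A1. Extent ξ = X.
Moles: n_B1 = 3.4 − 2X; n_A1 = 1 − X; n_A2 = 2X; n_I = 2.75 (inert).
Total moles n_T = 7.15 − X.
y_i = n_i/n_T, p_i = y_i·P. Kp = p_A2^2 / (p_B1^2 p_A1).
Equating to 4.82 bar^-1 and solving on 0 < X < 1: X = 0.745.

X = 0.745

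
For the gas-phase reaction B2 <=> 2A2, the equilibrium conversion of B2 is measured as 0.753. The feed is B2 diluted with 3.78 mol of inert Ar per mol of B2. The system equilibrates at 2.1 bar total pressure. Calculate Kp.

Basis: 1 mol B2 initially; let X = conversion of B2. Extent ξ = X.
At extent ξ: n_B2 = 1 − X; n_A2 = 2X; n_I = 3.78 (inert).
Summing: n_T = 4.78 + X.
At X = 0.753: n_B2 = 0.247, n_A2 = 1.51, n_T = 5.53.
p_i = (n_i/n_T)·P. Kp = p_A2^2 / (p_B2) = 3.49 bar.

Kp = 3.49 bar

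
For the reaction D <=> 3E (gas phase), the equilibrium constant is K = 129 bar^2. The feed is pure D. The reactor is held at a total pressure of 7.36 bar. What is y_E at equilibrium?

Basis: 1 mol D initially; let X = conversion of D. Extent ξ = X.
Moles: n_D = 1 − X; n_E = 3X.
n_T = Σnᵢ = 1 + 2X.
Mole fractions y_i = n_i/n_T; K = p_E^3 / (p_D) with p_i = y_i·P.
Equating to 129 bar^2 and solving on 0 < X < 1: X = 0.559.
Then n_E = 1.68, n_T = 2.12, so y_E = 0.792.

y_E = 0.792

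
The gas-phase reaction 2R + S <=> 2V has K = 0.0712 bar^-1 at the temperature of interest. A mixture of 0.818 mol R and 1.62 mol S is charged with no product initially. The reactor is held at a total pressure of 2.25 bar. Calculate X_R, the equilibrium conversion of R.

X = 0.244

Let X = conversion of R (basis 0.818 mol R); extent of reaction ξ = 0.409X.
At extent ξ: n_R = 0.818 − 0.818X; n_S = 1.62 − 0.409X; n_V = 0.818X.
Total moles n_T = 2.44 − 0.409X.
Mole fractions y_i = n_i/n_T; K = p_V^2 / (p_R^2 p_S) with p_i = y_i·P.
Substituting and setting equal to 0.0712 bar^-1 gives a polynomial in X; the root in (0,1) is X = 0.244.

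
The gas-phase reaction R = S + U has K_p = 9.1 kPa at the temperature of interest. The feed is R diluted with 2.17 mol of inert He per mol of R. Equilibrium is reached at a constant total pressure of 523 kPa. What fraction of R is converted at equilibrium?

X = 0.215

Basis: 1 mol R initially; let X = conversion of R. Extent ξ = X.
Moles: n_R = 1 − X; n_S = X; n_U = X; n_I = 2.17 (inert).
n_T = Σnᵢ = 3.17 + X.
y_i = n_i/n_T, p_i = y_i·P. K_p = p_S p_U / (p_R).
Substituting and setting equal to 9.1 kPa gives a polynomial in X; the root in (0,1) is X = 0.215.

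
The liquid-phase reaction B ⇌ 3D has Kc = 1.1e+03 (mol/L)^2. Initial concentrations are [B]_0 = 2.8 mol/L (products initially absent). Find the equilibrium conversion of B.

Let X = conversion of B; extent ξ = 2.8·X mol/L.
Concentrations: [B] = 2.8 − 2.8X; [D] = 8.4X.
Kc = [D]^3 / ([B]).
Equating to 1.1e+03 (mol/L)^2: the physical root is X = 0.872.

X = 0.872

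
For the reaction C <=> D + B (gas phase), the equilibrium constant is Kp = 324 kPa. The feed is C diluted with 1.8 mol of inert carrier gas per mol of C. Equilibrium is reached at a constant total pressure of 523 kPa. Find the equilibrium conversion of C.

Basis: 1 mol C initially; let X = conversion of C. Extent ξ = X.
At extent ξ: n_C = 1 − X; n_D = X; n_B = X; n_I = 1.8 (inert).
Summing: n_T = 2.8 + X.
Mole fractions y_i = n_i/n_T; Kp = p_D p_B / (p_C) with p_i = y_i·P.
Setting this equal to 324 kPa and taking the physical root (0 < X < 1) gives X = 0.746.

X = 0.746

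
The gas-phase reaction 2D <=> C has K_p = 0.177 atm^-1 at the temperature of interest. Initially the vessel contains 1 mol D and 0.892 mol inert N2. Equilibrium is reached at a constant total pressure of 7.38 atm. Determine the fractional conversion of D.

Basis: 1 mol D initially; let X = conversion of D. Extent ξ = 0.5X.
Mole table: n_D = 1 − X; n_C = 0.5X; n_I = 0.892 (inert).
Summing: n_T = 1.89 − 0.5X.
With p_i = (n_i/n_T)P, K_p = p_C / (p_D^2).
Equating to 0.177 atm^-1 and solving on 0 < X < 1: X = 0.459.

X = 0.459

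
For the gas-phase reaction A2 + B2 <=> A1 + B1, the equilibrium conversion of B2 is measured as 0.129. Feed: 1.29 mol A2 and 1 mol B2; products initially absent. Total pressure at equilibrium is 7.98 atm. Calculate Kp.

Kp = 0.0165

Let X = conversion of B2 (basis 1 mol B2); extent of reaction ξ = X.
Moles: n_A2 = 1.29 − X; n_B2 = 1 − X; n_A1 = X; n_B1 = X.
Total moles n_T = 2.29 (Δν = 0, constant).
At X = 0.129: n_A2 = 1.16, n_B2 = 0.871, n_A1 = 0.129, n_B1 = 0.129, n_T = 2.29.
p_i = (n_i/n_T)·P. Kp = p_A1 p_B1 / (p_A2 p_B2) = 0.0165.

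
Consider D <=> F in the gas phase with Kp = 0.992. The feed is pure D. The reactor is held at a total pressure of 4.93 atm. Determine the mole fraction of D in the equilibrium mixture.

Basis: 1 mol D initially; let X = conversion of D. Extent ξ = X.
Moles: n_D = 1 − X; n_F = X.
Since Δν = 0, n_T = 1 throughout.
Mole fractions y_i = n_i/n_T; Kp = p_F / (p_D) with p_i = y_i·P.
Equating to 0.992 and solving on 0 < X < 1: X = 0.498.
Then n_D = 0.502, n_T = 1, so y_D = 0.502.

y_D = 0.502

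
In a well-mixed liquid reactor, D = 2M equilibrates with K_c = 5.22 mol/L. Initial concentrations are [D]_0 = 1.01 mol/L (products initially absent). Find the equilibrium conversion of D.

X = 0.661

Let X = conversion of D; extent ξ = 1.01·X mol/L.
Concentrations: [D] = 1.01 − 1.01X; [M] = 2.02X.
K_c = [M]^2 / ([D]).
Solving K_c = 5.22 for X ∈ (0,1): X = 0.661.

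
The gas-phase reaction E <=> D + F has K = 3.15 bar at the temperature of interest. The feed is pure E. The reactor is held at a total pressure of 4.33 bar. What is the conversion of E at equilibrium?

X = 0.649

Let X = conversion of E (basis 1 mol E); extent of reaction ξ = X.
Mole table: n_E = 1 − X; n_D = X; n_F = X.
n_T = Σnᵢ = 1 + X.
y_i = n_i/n_T, p_i = y_i·P. K = p_D p_F / (p_E).
Equating to 3.15 bar and solving on 0 < X < 1: X = 0.649.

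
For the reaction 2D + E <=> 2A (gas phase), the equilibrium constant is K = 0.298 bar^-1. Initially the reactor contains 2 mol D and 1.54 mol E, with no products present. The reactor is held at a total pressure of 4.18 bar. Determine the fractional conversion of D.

Take 2 mol D as basis and let X be its fractional conversion, so ξ = X.
Moles: n_D = 2 − 2X; n_E = 1.54 − X; n_A = 2X.
Summing: n_T = 3.54 − X.
Mole fractions y_i = n_i/n_T; K = p_A^2 / (p_D^2 p_E) with p_i = y_i·P.
This yields a degree-3 equation in X; solving on (0,1), X = 0.402.

X = 0.402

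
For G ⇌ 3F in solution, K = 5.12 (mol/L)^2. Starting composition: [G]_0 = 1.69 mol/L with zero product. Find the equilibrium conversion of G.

Let X = conversion of G; extent ξ = 1.69·X mol/L.
Concentrations: [G] = 1.69 − 1.69X; [F] = 5.07X.
K = [F]^3 / ([G]).
This equals 5.12 at X = 0.351 (the root in 0 < X < 1).

X = 0.351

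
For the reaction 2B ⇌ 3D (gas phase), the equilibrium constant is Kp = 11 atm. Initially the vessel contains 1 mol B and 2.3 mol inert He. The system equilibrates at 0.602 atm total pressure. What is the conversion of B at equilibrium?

Basis: 1 mol B initially; let X = conversion of B. Extent ξ = 0.5X.
At extent ξ: n_B = 1 − X; n_D = 1.5X; n_I = 2.3 (inert).
n_T = Σnᵢ = 3.3 + 0.5X.
With p_i = (n_i/n_T)P, Kp = p_D^3 / (p_B^2).
Equating to 11 atm and solving on 0 < X < 1: X = 0.831.

X = 0.831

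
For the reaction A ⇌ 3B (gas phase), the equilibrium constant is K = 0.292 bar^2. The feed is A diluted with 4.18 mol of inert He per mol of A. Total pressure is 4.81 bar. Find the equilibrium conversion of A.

Take 1 mol A as basis and let X be its fractional conversion, so ξ = X.
Moles: n_A = 1 − X; n_B = 3X; n_I = 4.18 (inert).
Summing: n_T = 5.18 + 2X.
With p_i = (n_i/n_T)P, K = p_B^3 / (p_A).
Setting this equal to 0.292 bar^2 and taking the physical root (0 < X < 1) gives X = 0.226.

X = 0.226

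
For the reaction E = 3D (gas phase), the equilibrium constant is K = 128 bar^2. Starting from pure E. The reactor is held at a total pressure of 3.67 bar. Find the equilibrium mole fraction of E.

y_E = 0.082

Take 1 mol E as basis and let X be its fractional conversion, so ξ = X.
Mole table: n_E = 1 − X; n_D = 3X.
Total moles n_T = 1 + 2X.
Mole fractions y_i = n_i/n_T; K = p_D^3 / (p_E) with p_i = y_i·P.
Equating to 128 bar^2 and solving on 0 < X < 1: X = 0.790.
Then n_E = 0.21, n_T = 2.58, so y_E = 0.082.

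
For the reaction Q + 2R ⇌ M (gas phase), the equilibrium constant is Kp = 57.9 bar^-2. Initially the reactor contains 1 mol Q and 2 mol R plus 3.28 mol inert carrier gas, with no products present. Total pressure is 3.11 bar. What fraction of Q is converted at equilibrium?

Take 1 mol Q as basis and let X be its fractional conversion, so ξ = X.
Species balance: n_Q = 1 − X; n_R = 2 − 2X; n_M = X; n_I = 3.28 (inert).
n_T = Σnᵢ = 6.28 − 2X.
With p_i = (n_i/n_T)P, Kp = p_M / (p_Q p_R^2).
This yields a degree-3 equation in X; solving on (0,1), X = 0.801.

X = 0.801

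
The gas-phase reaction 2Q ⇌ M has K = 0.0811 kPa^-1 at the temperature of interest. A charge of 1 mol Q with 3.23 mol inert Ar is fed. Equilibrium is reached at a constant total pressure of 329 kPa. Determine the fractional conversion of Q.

Let X = conversion of Q (basis 1 mol Q); extent of reaction ξ = 0.5X.
At extent ξ: n_Q = 1 − X; n_M = 0.5X; n_I = 3.23 (inert).
n_T = Σnᵢ = 4.23 − 0.5X.
y_i = n_i/n_T, p_i = y_i·P. K = p_M / (p_Q^2).
Substituting and setting equal to 0.0811 kPa^-1 gives a polynomial in X; the root in (0,1) is X = 0.765.

X = 0.765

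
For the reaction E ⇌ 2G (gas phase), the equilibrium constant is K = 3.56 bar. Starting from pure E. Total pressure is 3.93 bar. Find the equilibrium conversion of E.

X = 0.430

Basis: 1 mol E initially; let X = conversion of E. Extent ξ = X.
At extent ξ: n_E = 1 − X; n_G = 2X.
Total moles n_T = 1 + X.
With p_i = (n_i/n_T)P, K = p_G^2 / (p_E).
Equating to 3.56 bar and solving on 0 < X < 1: X = 0.430.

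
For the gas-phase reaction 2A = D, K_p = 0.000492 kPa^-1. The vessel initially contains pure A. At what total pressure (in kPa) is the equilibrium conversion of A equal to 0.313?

P = 568 kPa

Take 1 mol A as basis and let X be its fractional conversion, so ξ = 0.5X.
At extent ξ: n_A = 1 − X; n_D = 0.5X.
n_T = Σnᵢ = 1 − 0.5X.
K_p = p_D / (p_A^2) with p_i = (n_i/n_T)·P.
At X = 0.313: the mole-fraction product g(X) = Π y_i^ν_i = 0.2797. Since K_p = g(X)·P^{-1}, P = (g/K_p)^(1/1) = (0.2797/0.000492)^(1/1) = 568 kPa.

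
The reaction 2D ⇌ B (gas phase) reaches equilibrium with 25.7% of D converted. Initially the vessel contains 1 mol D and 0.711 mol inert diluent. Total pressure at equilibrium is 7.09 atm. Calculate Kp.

Take 1 mol D as basis and let X be its fractional conversion, so ξ = 0.5X.
Moles: n_D = 1 − X; n_B = 0.5X; n_I = 0.711 (inert).
Summing: n_T = 1.71 − 0.5X.
At X = 0.257: n_D = 0.743, n_B = 0.129, n_T = 1.58.
p_i = (n_i/n_T)·P. Kp = p_B / (p_D^2) = 0.052 atm^-1.

Kp = 0.052 atm^-1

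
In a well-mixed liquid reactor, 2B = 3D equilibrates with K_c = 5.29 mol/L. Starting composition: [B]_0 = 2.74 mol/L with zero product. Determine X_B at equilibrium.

Let X = conversion of B; extent ξ = 2.74X/2 mol/L.
Concentrations: [B] = 2.74 − 2.74X; [D] = 4.11X.
K_c = [D]^3 / ([B]^2).
This equals 5.29 at X = 0.513 (the root in 0 < X < 1).

X = 0.513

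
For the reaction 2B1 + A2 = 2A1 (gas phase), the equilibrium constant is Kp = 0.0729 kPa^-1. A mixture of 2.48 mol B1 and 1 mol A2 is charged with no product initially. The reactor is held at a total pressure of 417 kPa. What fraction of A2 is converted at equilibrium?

X = 0.766

Take 1 mol A2 as basis and let X be its fractional conversion, so ξ = X.
Species balance: n_B1 = 2.48 − 2X; n_A2 = 1 − X; n_A1 = 2X.
n_T = Σnᵢ = 3.48 − X.
y_i = n_i/n_T, p_i = y_i·P. Kp = p_A1^2 / (p_B1^2 p_A2).
Equating to 0.0729 kPa^-1 and solving on 0 < X < 1: X = 0.766.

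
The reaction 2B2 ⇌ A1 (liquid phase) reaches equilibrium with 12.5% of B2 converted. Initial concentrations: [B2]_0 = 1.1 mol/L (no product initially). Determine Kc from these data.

Let X = conversion of B2.
Concentrations: [B2] = 1.1 − 1.1X; [A1] = 0.55X.
At X = 0.125: [B2] = 0.963, [A1] = 0.0688.
Kc = [A1] / ([B2]^2) = 0.0742 L/mol.

Kc = 0.0742 L/mol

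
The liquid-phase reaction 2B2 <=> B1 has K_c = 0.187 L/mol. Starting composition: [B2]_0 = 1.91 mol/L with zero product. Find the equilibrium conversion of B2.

Let X = conversion of B2; extent ξ = 1.91X/2 mol/L.
Concentrations: [B2] = 1.91 − 1.91X; [B1] = 0.955X.
K_c = [B1] / ([B2]^2).
This equals 0.187 at X = 0.325 (the root in 0 < X < 1).

X = 0.325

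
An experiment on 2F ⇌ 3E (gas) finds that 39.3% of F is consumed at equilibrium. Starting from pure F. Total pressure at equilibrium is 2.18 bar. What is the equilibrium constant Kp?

Kp = 1.01 bar

Basis: 1 mol F initially; let X = conversion of F. Extent ξ = 0.5X.
Species balance: n_F = 1 − X; n_E = 1.5X.
Total moles n_T = 1 + 0.5X.
At X = 0.393: n_F = 0.607, n_E = 0.59, n_T = 1.2.
p_i = (n_i/n_T)·P. Kp = p_E^3 / (p_F^2) = 1.01 bar.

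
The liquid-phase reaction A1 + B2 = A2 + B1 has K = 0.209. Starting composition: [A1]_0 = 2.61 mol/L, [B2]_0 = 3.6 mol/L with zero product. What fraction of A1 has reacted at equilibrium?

Let X = conversion of A1; extent ξ = 2.61·X mol/L.
Concentrations: [A1] = 2.61 − 2.61X; [B2] = 3.6 − 2.61X; [A2] = 2.61X; [B1] = 2.61X.
K = [A2] [B1] / ([A1] [B2]).
Setting equal to 0.209 and solving for X on (0,1) gives X = 0.366.

X = 0.366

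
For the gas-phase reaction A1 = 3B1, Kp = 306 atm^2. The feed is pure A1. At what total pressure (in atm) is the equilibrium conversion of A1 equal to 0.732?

P = 6.86 atm

Basis: 1 mol A1 initially; let X = conversion of A1. Extent ξ = X.
Mole table: n_A1 = 1 − X; n_B1 = 3X.
Total moles n_T = 1 + 2X.
Kp = p_B1^3 / (p_A1) with p_i = (n_i/n_T)·P.
At X = 0.732: the mole-fraction product g(X) = Π y_i^ν_i = 6.508. Since Kp = g(X)·P^{2}, P = (Kp/g)^(1/2) = (306/6.508)^(1/2) = 6.86 atm.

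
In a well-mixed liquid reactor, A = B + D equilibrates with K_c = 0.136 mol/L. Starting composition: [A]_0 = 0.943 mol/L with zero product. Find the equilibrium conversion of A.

X = 0.314

Let X = conversion of A; extent ξ = 0.943·X mol/L.
Concentrations: [A] = 0.943 − 0.943X; [B] = 0.943X; [D] = 0.943X.
K_c = [B] [D] / ([A]).
Solving K_c = 0.136 for X ∈ (0,1): X = 0.314.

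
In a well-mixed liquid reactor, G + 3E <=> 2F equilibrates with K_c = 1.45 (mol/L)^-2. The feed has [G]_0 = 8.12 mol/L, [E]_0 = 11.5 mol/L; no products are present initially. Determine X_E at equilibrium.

Let X = conversion of E; extent ξ = 11.5X/3 mol/L.
Concentrations: [G] = 8.12 − 3.83X; [E] = 11.5 − 11.5X; [F] = 7.67X.
K_c = [F]^2 / ([G] [E]^3).
Equating to 1.45 (mol/L)^-2: the physical root is X = 0.843.

X = 0.843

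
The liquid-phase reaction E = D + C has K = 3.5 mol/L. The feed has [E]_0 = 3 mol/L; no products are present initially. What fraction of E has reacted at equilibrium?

X = 0.644

Let X = conversion of E; extent ξ = 3·X mol/L.
Concentrations: [E] = 3 − 3X; [D] = 3X; [C] = 3X.
K = [D] [C] / ([E]).
This equals 3.5 at X = 0.644 (the root in 0 < X < 1).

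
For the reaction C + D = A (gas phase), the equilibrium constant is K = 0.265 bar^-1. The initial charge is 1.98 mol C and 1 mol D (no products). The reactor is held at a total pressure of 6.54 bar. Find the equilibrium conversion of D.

X = 0.508

Take 1 mol D as basis and let X be its fractional conversion, so ξ = X.
Mole table: n_C = 1.98 − X; n_D = 1 − X; n_A = X.
n_T = Σnᵢ = 2.98 − X.
y_i = n_i/n_T, p_i = y_i·P. K = p_A / (p_C p_D).
Setting this equal to 0.265 bar^-1 and taking the physical root (0 < X < 1) gives X = 0.508.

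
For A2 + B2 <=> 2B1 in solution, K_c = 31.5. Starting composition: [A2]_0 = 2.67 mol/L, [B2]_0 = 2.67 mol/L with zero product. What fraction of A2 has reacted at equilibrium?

X = 0.737

Let X = conversion of A2; extent ξ = 2.67·X mol/L.
Concentrations: [A2] = 2.67 − 2.67X; [B2] = 2.67 − 2.67X; [B1] = 5.34X.
K_c = [B1]^2 / ([A2] [B2]).
Equating to 31.5: the physical root is X = 0.737.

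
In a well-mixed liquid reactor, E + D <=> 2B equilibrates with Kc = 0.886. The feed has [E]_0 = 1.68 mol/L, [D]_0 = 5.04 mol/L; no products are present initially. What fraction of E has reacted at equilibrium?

Let X = conversion of E; extent ξ = 1.68·X mol/L.
Concentrations: [E] = 1.68 − 1.68X; [D] = 5.04 − 1.68X; [B] = 3.36X.
Kc = [B]^2 / ([E] [D]).
Setting equal to 0.886 and solving for X on (0,1) gives X = 0.516.

X = 0.516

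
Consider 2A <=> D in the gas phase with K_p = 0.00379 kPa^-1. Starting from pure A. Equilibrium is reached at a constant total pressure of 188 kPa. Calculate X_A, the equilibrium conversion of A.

X = 0.490

Basis: 1 mol A initially; let X = conversion of A. Extent ξ = 0.5X.
Species balance: n_A = 1 − X; n_D = 0.5X.
Total moles n_T = 1 − 0.5X.
y_i = n_i/n_T, p_i = y_i·P. K_p = p_D / (p_A^2).
Setting this equal to 0.00379 kPa^-1 and taking the physical root (0 < X < 1) gives X = 0.490.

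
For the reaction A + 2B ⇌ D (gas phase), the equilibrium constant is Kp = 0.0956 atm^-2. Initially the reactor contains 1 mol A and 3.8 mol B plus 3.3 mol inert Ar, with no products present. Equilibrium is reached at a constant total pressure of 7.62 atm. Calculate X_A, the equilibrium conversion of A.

Take 1 mol A as basis and let X be its fractional conversion, so ξ = X.
Mole table: n_A = 1 − X; n_B = 3.8 − 2X; n_D = X; n_I = 3.3 (inert).
Total moles n_T = 8.1 − 2X.
y_i = n_i/n_T, p_i = y_i·P. Kp = p_D / (p_A p_B^2).
Setting this equal to 0.0956 atm^-2 and taking the physical root (0 < X < 1) gives X = 0.470.

X = 0.470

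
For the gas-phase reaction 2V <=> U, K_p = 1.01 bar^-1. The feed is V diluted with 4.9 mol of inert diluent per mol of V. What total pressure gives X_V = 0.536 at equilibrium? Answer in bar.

P = 6.94 bar

Let X = conversion of V (basis 1 mol V); extent of reaction ξ = 0.5X.
At extent ξ: n_V = 1 − X; n_U = 0.5X; n_I = 4.9 (inert).
Total moles n_T = 5.9 − 0.5X.
K_p = p_U / (p_V^2) with p_i = (n_i/n_T)·P.
At X = 0.536: the mole-fraction product g(X) = Π y_i^ν_i = 7.011. Since K_p = g(X)·P^{-1}, P = (g/K_p)^(1/1) = (7.011/1.01)^(1/1) = 6.94 bar.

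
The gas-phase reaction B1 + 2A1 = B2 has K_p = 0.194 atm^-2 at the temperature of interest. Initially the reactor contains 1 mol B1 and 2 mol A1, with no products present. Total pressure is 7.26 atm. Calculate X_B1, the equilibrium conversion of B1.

Take 1 mol B1 as basis and let X be its fractional conversion, so ξ = X.
Moles: n_B1 = 1 − X; n_A1 = 2 − 2X; n_B2 = X.
Total moles n_T = 3 − 2X.
y_i = n_i/n_T, p_i = y_i·P. K_p = p_B2 / (p_B1 p_A1^2).
Substituting and setting equal to 0.194 atm^-2 gives a polynomial in X; the root in (0,1) is X = 0.641.

X = 0.641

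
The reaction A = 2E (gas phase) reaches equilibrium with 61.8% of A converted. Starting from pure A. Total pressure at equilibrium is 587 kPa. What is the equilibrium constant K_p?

K_p = 1.45e+03 kPa

Basis: 1 mol A initially; let X = conversion of A. Extent ξ = X.
Mole table: n_A = 1 − X; n_E = 2X.
Total moles n_T = 1 + X.
At X = 0.618: n_A = 0.382, n_E = 1.24, n_T = 1.62.
p_i = (n_i/n_T)·P. K_p = p_E^2 / (p_A) = 1.45e+03 kPa.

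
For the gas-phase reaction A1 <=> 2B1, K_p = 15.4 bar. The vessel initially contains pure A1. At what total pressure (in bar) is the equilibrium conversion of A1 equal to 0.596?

Let X = conversion of A1 (basis 1 mol A1); extent of reaction ξ = X.
At extent ξ: n_A1 = 1 − X; n_B1 = 2X.
n_T = Σnᵢ = 1 + X.
K_p = p_B1^2 / (p_A1) with p_i = (n_i/n_T)·P.
At X = 0.596: the mole-fraction product g(X) = Π y_i^ν_i = 2.204. Since K_p = g(X)·P^{1}, P = (K_p/g)^(1/1) = (15.4/2.204)^(1/1) = 6.99 bar.

P = 6.99 bar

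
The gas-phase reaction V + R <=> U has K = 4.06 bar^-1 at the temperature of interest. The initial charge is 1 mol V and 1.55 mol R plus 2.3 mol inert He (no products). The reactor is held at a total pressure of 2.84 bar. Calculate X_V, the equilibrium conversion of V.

Basis: 1 mol V initially; let X = conversion of V. Extent ξ = X.
Mole table: n_V = 1 − X; n_R = 1.55 − X; n_U = X; n_I = 2.3 (inert).
Summing: n_T = 4.85 − X.
With p_i = (n_i/n_T)P, K = p_U / (p_V p_R).
This yields a degree-2 equation in X; solving on (0,1), X = 0.702.

X = 0.702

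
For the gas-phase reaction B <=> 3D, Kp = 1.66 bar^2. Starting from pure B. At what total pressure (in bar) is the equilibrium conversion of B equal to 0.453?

P = 1.15 bar

Basis: 1 mol B initially; let X = conversion of B. Extent ξ = X.
Mole table: n_B = 1 − X; n_D = 3X.
n_T = Σnᵢ = 1 + 2X.
Kp = p_D^3 / (p_B) with p_i = (n_i/n_T)·P.
At X = 0.453: the mole-fraction product g(X) = Π y_i^ν_i = 1.263. Since Kp = g(X)·P^{2}, P = (Kp/g)^(1/2) = (1.66/1.263)^(1/2) = 1.15 bar.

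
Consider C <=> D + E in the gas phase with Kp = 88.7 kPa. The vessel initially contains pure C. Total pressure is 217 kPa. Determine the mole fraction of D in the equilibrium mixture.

Take 1 mol C as basis and let X be its fractional conversion, so ξ = X.
Mole table: n_C = 1 − X; n_D = X; n_E = X.
Summing: n_T = 1 + X.
y_i = n_i/n_T, p_i = y_i·P. Kp = p_D p_E / (p_C).
This yields a degree-2 equation in X; solving on (0,1), X = 0.539.
Then n_D = 0.539, n_T = 1.54, so y_D = 0.350.

y_D = 0.350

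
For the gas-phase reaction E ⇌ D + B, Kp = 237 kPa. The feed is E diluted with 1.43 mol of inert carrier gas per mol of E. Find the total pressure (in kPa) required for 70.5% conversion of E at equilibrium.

P = 441 kPa

Basis: 1 mol E initially; let X = conversion of E. Extent ξ = X.
Species balance: n_E = 1 − X; n_D = X; n_B = X; n_I = 1.43 (inert).
Total moles n_T = 2.43 + X.
Kp = p_D p_B / (p_E) with p_i = (n_i/n_T)·P.
At X = 0.705: the mole-fraction product g(X) = Π y_i^ν_i = 0.5374. Since Kp = g(X)·P^{1}, P = (Kp/g)^(1/1) = (237/0.5374)^(1/1) = 441 kPa.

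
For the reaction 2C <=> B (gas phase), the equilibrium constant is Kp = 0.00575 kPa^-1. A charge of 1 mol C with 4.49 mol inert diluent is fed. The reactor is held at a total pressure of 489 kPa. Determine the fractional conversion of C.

Let X = conversion of C (basis 1 mol C); extent of reaction ξ = 0.5X.
Mole table: n_C = 1 − X; n_B = 0.5X; n_I = 4.49 (inert).
Total moles n_T = 5.49 − 0.5X.
With p_i = (n_i/n_T)P, Kp = p_B / (p_C^2).
Equating to 0.00575 kPa^-1 and solving on 0 < X < 1: X = 0.392.

X = 0.392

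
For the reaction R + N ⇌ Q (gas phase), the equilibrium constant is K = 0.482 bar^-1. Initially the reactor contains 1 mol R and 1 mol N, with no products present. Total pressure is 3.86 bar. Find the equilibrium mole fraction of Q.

Basis: 1 mol R initially; let X = conversion of R. Extent ξ = X.
Mole table: n_R = 1 − X; n_N = 1 − X; n_Q = X.
Total moles n_T = 2 − X.
y_i = n_i/n_T, p_i = y_i·P. K = p_Q / (p_R p_N).
This yields a degree-2 equation in X; solving on (0,1), X = 0.409.
Then n_Q = 0.409, n_T = 1.59, so y_Q = 0.257.

y_Q = 0.257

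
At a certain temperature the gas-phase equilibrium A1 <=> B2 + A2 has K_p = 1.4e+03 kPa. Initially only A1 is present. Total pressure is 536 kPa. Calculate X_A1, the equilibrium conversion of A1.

Take 1 mol A1 as basis and let X be its fractional conversion, so ξ = X.
Moles: n_A1 = 1 − X; n_B2 = X; n_A2 = X.
Summing: n_T = 1 + X.
Mole fractions y_i = n_i/n_T; K_p = p_B2 p_A2 / (p_A1) with p_i = y_i·P.
This yields a degree-2 equation in X; solving on (0,1), X = 0.850.

X = 0.850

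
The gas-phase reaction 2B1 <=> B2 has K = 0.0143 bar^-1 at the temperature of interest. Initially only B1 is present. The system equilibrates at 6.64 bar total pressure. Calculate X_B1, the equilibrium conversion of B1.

Basis: 1 mol B1 initially; let X = conversion of B1. Extent ξ = 0.5X.
Moles: n_B1 = 1 − X; n_B2 = 0.5X.
Summing: n_T = 1 − 0.5X.
With p_i = (n_i/n_T)P, K = p_B2 / (p_B1^2).
Setting this equal to 0.0143 bar^-1 and taking the physical root (0 < X < 1) gives X = 0.149.

X = 0.149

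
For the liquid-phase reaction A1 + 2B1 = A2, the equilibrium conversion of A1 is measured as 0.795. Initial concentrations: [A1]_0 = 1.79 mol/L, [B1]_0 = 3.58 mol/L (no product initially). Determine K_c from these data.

K_c = 7.2 (mol/L)^-2

Let X = conversion of A1.
Concentrations: [A1] = 1.79 − 1.79X; [B1] = 3.58 − 3.58X; [A2] = 1.79X.
At X = 0.795: [A1] = 0.367, [B1] = 0.734, [A2] = 1.42.
K_c = [A2] / ([A1] [B1]^2) = 7.2 (mol/L)^-2.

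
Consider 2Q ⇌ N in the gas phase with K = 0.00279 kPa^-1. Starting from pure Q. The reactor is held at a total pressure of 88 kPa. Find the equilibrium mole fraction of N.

Take 1 mol Q as basis and let X be its fractional conversion, so ξ = 0.5X.
At extent ξ: n_Q = 1 − X; n_N = 0.5X.
Summing: n_T = 1 − 0.5X.
y_i = n_i/n_T, p_i = y_i·P. K = p_N / (p_Q^2).
Substituting and setting equal to 0.00279 kPa^-1 gives a polynomial in X; the root in (0,1) is X = 0.290.
Then n_N = 0.145, n_T = 0.855, so y_N = 0.169.

y_N = 0.169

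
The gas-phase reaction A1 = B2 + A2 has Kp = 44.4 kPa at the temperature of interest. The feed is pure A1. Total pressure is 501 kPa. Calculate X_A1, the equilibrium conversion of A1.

X = 0.285

Let X = conversion of A1 (basis 1 mol A1); extent of reaction ξ = X.
Moles: n_A1 = 1 − X; n_B2 = X; n_A2 = X.
n_T = Σnᵢ = 1 + X.
With p_i = (n_i/n_T)P, Kp = p_B2 p_A2 / (p_A1).
This yields a degree-2 equation in X; solving on (0,1), X = 0.285.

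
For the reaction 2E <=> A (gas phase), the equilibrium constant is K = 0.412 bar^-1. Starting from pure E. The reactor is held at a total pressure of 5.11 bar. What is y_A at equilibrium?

Let X = conversion of E (basis 1 mol E); extent of reaction ξ = 0.5X.
Species balance: n_E = 1 − X; n_A = 0.5X.
Summing: n_T = 1 − 0.5X.
y_i = n_i/n_T, p_i = y_i·P. K = p_A / (p_E^2).
Substituting and setting equal to 0.412 bar^-1 gives a polynomial in X; the root in (0,1) is X = 0.674.
Then n_A = 0.337, n_T = 0.663, so y_A = 0.509.

y_A = 0.509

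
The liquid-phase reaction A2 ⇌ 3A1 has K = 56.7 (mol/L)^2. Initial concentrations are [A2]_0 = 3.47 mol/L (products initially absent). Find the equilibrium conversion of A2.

X = 0.456

Let X = conversion of A2; extent ξ = 3.47·X mol/L.
Concentrations: [A2] = 3.47 − 3.47X; [A1] = 10.4X.
K = [A1]^3 / ([A2]).
Setting equal to 56.7 and solving for X on (0,1) gives X = 0.456.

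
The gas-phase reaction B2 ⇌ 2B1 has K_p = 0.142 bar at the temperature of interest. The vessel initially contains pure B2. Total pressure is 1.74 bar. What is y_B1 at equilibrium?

y_B1 = 0.248

Basis: 1 mol B2 initially; let X = conversion of B2. Extent ξ = X.
Moles: n_B2 = 1 − X; n_B1 = 2X.
n_T = Σnᵢ = 1 + X.
With p_i = (n_i/n_T)P, K_p = p_B1^2 / (p_B2).
Setting this equal to 0.142 bar and taking the physical root (0 < X < 1) gives X = 0.141.
Then n_B1 = 0.283, n_T = 1.14, so y_B1 = 0.248.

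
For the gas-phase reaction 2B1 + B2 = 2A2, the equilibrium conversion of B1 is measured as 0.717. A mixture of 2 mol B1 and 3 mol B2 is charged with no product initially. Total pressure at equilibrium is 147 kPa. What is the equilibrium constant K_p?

K_p = 0.0819 kPa^-1

Let X = conversion of B1 (basis 2 mol B1); extent of reaction ξ = X.
At extent ξ: n_B1 = 2 − 2X; n_B2 = 3 − X; n_A2 = 2X.
Total moles n_T = 5 − X.
At X = 0.717: n_B1 = 0.566, n_B2 = 2.28, n_A2 = 1.43, n_T = 4.28.
p_i = (n_i/n_T)·P. K_p = p_A2^2 / (p_B1^2 p_B2) = 0.0819 kPa^-1.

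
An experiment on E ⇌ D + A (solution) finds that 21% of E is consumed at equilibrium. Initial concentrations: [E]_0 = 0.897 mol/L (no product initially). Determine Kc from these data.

Kc = 0.0501 mol/L

Let X = conversion of E.
Concentrations: [E] = 0.897 − 0.897X; [D] = 0.897X; [A] = 0.897X.
At X = 0.21: [E] = 0.709, [D] = 0.188, [A] = 0.188.
Kc = [D] [A] / ([E]) = 0.0501 mol/L.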